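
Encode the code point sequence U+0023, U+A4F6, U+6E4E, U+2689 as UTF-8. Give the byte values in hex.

U+0023: 1-byte form → 23.
U+A4F6: 3-byte form → EA 93 B6.
U+6E4E: 3-byte form → E6 B9 8E.
U+2689: 3-byte form → E2 9A 89.
Concatenated (10 bytes): 23 EA 93 B6 E6 B9 8E E2 9A 89.

23 EA 93 B6 E6 B9 8E E2 9A 89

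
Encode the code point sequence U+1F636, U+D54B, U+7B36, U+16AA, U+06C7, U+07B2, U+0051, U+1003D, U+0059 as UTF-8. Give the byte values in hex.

U+1F636: 4-byte form → F0 9F 98 B6.
U+D54B: 3-byte form → ED 95 8B.
U+7B36: 3-byte form → E7 AC B6.
U+16AA: 3-byte form → E1 9A AA.
U+06C7: 2-byte form → DB 87.
U+07B2: 2-byte form → DE B2.
U+0051: 1-byte form → 51.
U+1003D: 4-byte form → F0 90 80 BD.
U+0059: 1-byte form → 59.
Concatenated (23 bytes): F0 9F 98 B6 ED 95 8B E7 AC B6 E1 9A AA DB 87 DE B2 51 F0 90 80 BD 59.

F0 9F 98 B6 ED 95 8B E7 AC B6 E1 9A AA DB 87 DE B2 51 F0 90 80 BD 59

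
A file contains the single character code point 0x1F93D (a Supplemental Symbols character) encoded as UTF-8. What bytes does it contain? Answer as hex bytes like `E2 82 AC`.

F0 9F A4 BD

U+1F93D = 0x1F93D = 129341 decimal. In range U+10000–U+10FFFF → 4-byte form: 11110xxx 10xxxxxx 10xxxxxx 10xxxxxx.
Binary (21 bits): 000011111100100111101.
Split 3+6+6+6: 000 | 011111 | 100100 | 111101.
Byte 1: 11110000 = 0xF0.
Byte 2: 10011111 = 0x9F.
Byte 3: 10100100 = 0xA4.
Byte 4: 10111101 = 0xBD.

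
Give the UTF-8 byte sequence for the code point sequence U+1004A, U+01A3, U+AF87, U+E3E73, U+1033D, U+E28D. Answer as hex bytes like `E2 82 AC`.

F0 90 81 8A C6 A3 EA BE 87 F3 A3 B9 B3 F0 90 8C BD EE 8A 8D

U+1004A: 4-byte form → F0 90 81 8A.
U+01A3: 2-byte form → C6 A3.
U+AF87: 3-byte form → EA BE 87.
U+E3E73: 4-byte form → F3 A3 B9 B3.
U+1033D: 4-byte form → F0 90 8C BD.
U+E28D: 3-byte form → EE 8A 8D.
Concatenated (20 bytes): F0 90 81 8A C6 A3 EA BE 87 F3 A3 B9 B3 F0 90 8C BD EE 8A 8D.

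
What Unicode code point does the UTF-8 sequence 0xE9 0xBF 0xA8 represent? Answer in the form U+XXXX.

Leading byte 0xE9 = 11101001 matches 1110xxxx → 3-byte sequence.
Byte 1: 0xE9 = 11101001, payload 1001 (4 bits).
Byte 2: 0xBF = 10111111 (10xxxxxx ✓), payload 111111.
Byte 3: 0xA8 = 10101000 (10xxxxxx ✓), payload 101000.
Concatenate: 1001111111101000 = 0x9FE8 (16 bits → U+9FE8).

U+9FE8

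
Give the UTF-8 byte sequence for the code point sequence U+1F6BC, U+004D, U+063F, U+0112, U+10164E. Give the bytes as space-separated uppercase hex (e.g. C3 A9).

F0 9F 9A BC 4D D8 BF C4 92 F4 81 99 8E

U+1F6BC: 4-byte form → F0 9F 9A BC.
U+004D: 1-byte form → 4D.
U+063F: 2-byte form → D8 BF.
U+0112: 2-byte form → C4 92.
U+10164E: 4-byte form → F4 81 99 8E.
Concatenated (13 bytes): F0 9F 9A BC 4D D8 BF C4 92 F4 81 99 8E.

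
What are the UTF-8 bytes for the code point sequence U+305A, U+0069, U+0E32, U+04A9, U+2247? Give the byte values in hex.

E3 81 9A 69 E0 B8 B2 D2 A9 E2 89 87

U+305A: 3-byte form → E3 81 9A.
U+0069: 1-byte form → 69.
U+0E32: 3-byte form → E0 B8 B2.
U+04A9: 2-byte form → D2 A9.
U+2247: 3-byte form → E2 89 87.
Concatenated (12 bytes): E3 81 9A 69 E0 B8 B2 D2 A9 E2 89 87.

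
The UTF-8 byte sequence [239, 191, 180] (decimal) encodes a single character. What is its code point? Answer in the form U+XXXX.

Leading byte 0xEF = 11101111 matches 1110xxxx → 3-byte sequence.
Byte 1: 0xEF = 11101111, payload 1111 (4 bits).
Byte 2: 0xBF = 10111111 (10xxxxxx ✓), payload 111111.
Byte 3: 0xB4 = 10110100 (10xxxxxx ✓), payload 110100.
Concatenate: 1111111111110100 = 0xFFF4 (16 bits → U+FFF4).

U+FFF4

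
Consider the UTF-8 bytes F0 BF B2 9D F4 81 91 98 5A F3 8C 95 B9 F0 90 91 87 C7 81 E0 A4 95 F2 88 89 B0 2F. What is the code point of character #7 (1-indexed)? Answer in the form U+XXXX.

U+0915

Offset 0: leading byte 0xF0 = 11110000 → 4-byte char #1 = F0 BF B2 9D.
Offset 4: leading byte 0xF4 = 11110100 → 4-byte char #2 = F4 81 91 98.
Offset 8: leading byte 0x5A = 01011010 → 1-byte char #3 = 5A.
Offset 9: leading byte 0xF3 = 11110011 → 4-byte char #4 = F3 8C 95 B9.
Offset 13: leading byte 0xF0 = 11110000 → 4-byte char #5 = F0 90 91 87.
Offset 17: leading byte 0xC7 = 11000111 → 2-byte char #6 = C7 81.
Offset 19: leading byte 0xE0 = 11100000 → 3-byte char #7 = E0 A4 95.
Leading byte 0xE0 = 11100000 matches 1110xxxx → 3-byte sequence.
Byte 1: 0xE0 = 11100000, payload 0000 (4 bits).
Byte 2: 0xA4 = 10100100 (10xxxxxx ✓), payload 100100.
Byte 3: 0x95 = 10010101 (10xxxxxx ✓), payload 010101.
Concatenate: 0000100100010101 = 0x915 (16 bits → U+0915).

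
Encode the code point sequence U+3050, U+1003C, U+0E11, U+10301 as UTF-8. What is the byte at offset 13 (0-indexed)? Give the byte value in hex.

0x81

U+3050 → 3-byte form E3 81 90 at offsets 0–2.
U+1003C → 4-byte form F0 90 80 BC at offsets 3–6.
U+0E11 → 3-byte form E0 B8 91 at offsets 7–9.
U+10301 → 4-byte form F0 90 8C 81 at offsets 10–13.
Offset 13 falls in char 4's range; it's byte 4 of F0 90 8C 81 = 0x81.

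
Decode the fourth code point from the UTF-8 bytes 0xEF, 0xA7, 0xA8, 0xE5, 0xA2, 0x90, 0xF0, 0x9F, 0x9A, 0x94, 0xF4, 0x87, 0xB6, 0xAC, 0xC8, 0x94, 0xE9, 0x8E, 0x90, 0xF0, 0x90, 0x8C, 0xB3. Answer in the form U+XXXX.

Offset 0: leading byte 0xEF = 11101111 → 3-byte char #1 = EF A7 A8.
Offset 3: leading byte 0xE5 = 11100101 → 3-byte char #2 = E5 A2 90.
Offset 6: leading byte 0xF0 = 11110000 → 4-byte char #3 = F0 9F 9A 94.
Offset 10: leading byte 0xF4 = 11110100 → 4-byte char #4 = F4 87 B6 AC.
Leading byte 0xF4 = 11110100 matches 11110xxx → 4-byte sequence.
Byte 1: 0xF4 = 11110100, payload 100 (3 bits).
Byte 2: 0x87 = 10000111 (10xxxxxx ✓), payload 000111.
Byte 3: 0xB6 = 10110110 (10xxxxxx ✓), payload 110110.
Byte 4: 0xAC = 10101100 (10xxxxxx ✓), payload 101100.
Concatenate: 100000111110110101100 = 0x107DAC (21 bits → U+107DAC).

U+107DAC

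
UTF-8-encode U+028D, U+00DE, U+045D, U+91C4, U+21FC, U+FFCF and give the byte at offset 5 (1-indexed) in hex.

0xD1

1-indexed offset 5 is 0-indexed offset 4.
U+028D → 2-byte form CA 8D at offsets 0–1.
U+00DE → 2-byte form C3 9E at offsets 2–3.
U+045D → 2-byte form D1 9D at offsets 4–5.
Offset 4 falls in char 3's range; it's byte 1 of D1 9D = 0xD1.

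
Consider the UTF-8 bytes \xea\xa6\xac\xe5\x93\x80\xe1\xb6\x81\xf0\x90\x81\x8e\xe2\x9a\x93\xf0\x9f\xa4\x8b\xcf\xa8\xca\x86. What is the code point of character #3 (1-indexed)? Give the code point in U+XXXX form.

Offset 0: leading byte 0xEA = 11101010 → 3-byte char #1 = EA A6 AC.
Offset 3: leading byte 0xE5 = 11100101 → 3-byte char #2 = E5 93 80.
Offset 6: leading byte 0xE1 = 11100001 → 3-byte char #3 = E1 B6 81.
Leading byte 0xE1 = 11100001 matches 1110xxxx → 3-byte sequence.
Byte 1: 0xE1 = 11100001, payload 0001 (4 bits).
Byte 2: 0xB6 = 10110110 (10xxxxxx ✓), payload 110110.
Byte 3: 0x81 = 10000001 (10xxxxxx ✓), payload 000001.
Concatenate: 0001110110000001 = 0x1D81 (16 bits → U+1D81).

U+1D81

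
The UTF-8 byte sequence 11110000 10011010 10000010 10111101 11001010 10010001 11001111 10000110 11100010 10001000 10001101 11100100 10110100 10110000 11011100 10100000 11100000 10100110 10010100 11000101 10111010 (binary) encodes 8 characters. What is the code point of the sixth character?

U+0720

Offset 0: leading byte 0xF0 = 11110000 → 4-byte char #1 = F0 9A 82 BD.
Offset 4: leading byte 0xCA = 11001010 → 2-byte char #2 = CA 91.
Offset 6: leading byte 0xCF = 11001111 → 2-byte char #3 = CF 86.
Offset 8: leading byte 0xE2 = 11100010 → 3-byte char #4 = E2 88 8D.
Offset 11: leading byte 0xE4 = 11100100 → 3-byte char #5 = E4 B4 B0.
Offset 14: leading byte 0xDC = 11011100 → 2-byte char #6 = DC A0.
Leading byte 0xDC = 11011100 matches 110xxxxx → 2-byte sequence.
Byte 1: 0xDC = 11011100, payload 11100 (5 bits).
Byte 2: 0xA0 = 10100000 (10xxxxxx ✓), payload 100000.
Concatenate: 11100100000 = 0x720 (11 bits → U+0720).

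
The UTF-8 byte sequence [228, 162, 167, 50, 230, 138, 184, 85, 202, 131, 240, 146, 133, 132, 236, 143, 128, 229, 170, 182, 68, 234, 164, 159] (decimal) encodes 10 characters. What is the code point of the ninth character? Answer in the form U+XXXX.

U+0044

Offset 0: leading byte 0xE4 = 11100100 → 3-byte char #1 = E4 A2 A7.
Offset 3: leading byte 0x32 = 00110010 → 1-byte char #2 = 32.
Offset 4: leading byte 0xE6 = 11100110 → 3-byte char #3 = E6 8A B8.
Offset 7: leading byte 0x55 = 01010101 → 1-byte char #4 = 55.
Offset 8: leading byte 0xCA = 11001010 → 2-byte char #5 = CA 83.
Offset 10: leading byte 0xF0 = 11110000 → 4-byte char #6 = F0 92 85 84.
Offset 14: leading byte 0xEC = 11101100 → 3-byte char #7 = EC 8F 80.
Offset 17: leading byte 0xE5 = 11100101 → 3-byte char #8 = E5 AA B6.
Offset 20: leading byte 0x44 = 01000100 → 1-byte char #9 = 44.
Leading byte 0x44 = 01000100 matches 0xxxxxxx → 1-byte sequence.
Byte 1: 0x44 = 01000100, payload 1000100 (7 bits).
Concatenate: 1000100 = 0x44 (7 bits → U+0044).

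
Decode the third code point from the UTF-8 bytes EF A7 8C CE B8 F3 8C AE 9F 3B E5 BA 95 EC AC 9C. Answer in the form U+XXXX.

U+CCB9F

Offset 0: leading byte 0xEF = 11101111 → 3-byte char #1 = EF A7 8C.
Offset 3: leading byte 0xCE = 11001110 → 2-byte char #2 = CE B8.
Offset 5: leading byte 0xF3 = 11110011 → 4-byte char #3 = F3 8C AE 9F.
Leading byte 0xF3 = 11110011 matches 11110xxx → 4-byte sequence.
Byte 1: 0xF3 = 11110011, payload 011 (3 bits).
Byte 2: 0x8C = 10001100 (10xxxxxx ✓), payload 001100.
Byte 3: 0xAE = 10101110 (10xxxxxx ✓), payload 101110.
Byte 4: 0x9F = 10011111 (10xxxxxx ✓), payload 011111.
Concatenate: 011001100101110011111 = 0xCCB9F (21 bits → U+CCB9F).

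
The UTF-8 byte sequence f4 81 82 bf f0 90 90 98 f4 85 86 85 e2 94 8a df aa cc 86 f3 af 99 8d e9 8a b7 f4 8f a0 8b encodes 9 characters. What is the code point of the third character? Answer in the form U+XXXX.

U+105185

Offset 0: leading byte 0xF4 = 11110100 → 4-byte char #1 = F4 81 82 BF.
Offset 4: leading byte 0xF0 = 11110000 → 4-byte char #2 = F0 90 90 98.
Offset 8: leading byte 0xF4 = 11110100 → 4-byte char #3 = F4 85 86 85.
Leading byte 0xF4 = 11110100 matches 11110xxx → 4-byte sequence.
Byte 1: 0xF4 = 11110100, payload 100 (3 bits).
Byte 2: 0x85 = 10000101 (10xxxxxx ✓), payload 000101.
Byte 3: 0x86 = 10000110 (10xxxxxx ✓), payload 000110.
Byte 4: 0x85 = 10000101 (10xxxxxx ✓), payload 000101.
Concatenate: 100000101000110000101 = 0x105185 (21 bits → U+105185).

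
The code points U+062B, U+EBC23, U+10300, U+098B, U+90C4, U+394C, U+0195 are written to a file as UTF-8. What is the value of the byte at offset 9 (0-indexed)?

U+062B → 2-byte form D8 AB at offsets 0–1.
U+EBC23 → 4-byte form F3 AB B0 A3 at offsets 2–5.
U+10300 → 4-byte form F0 90 8C 80 at offsets 6–9.
Offset 9 falls in char 3's range; it's byte 4 of F0 90 8C 80 = 0x80.

0x80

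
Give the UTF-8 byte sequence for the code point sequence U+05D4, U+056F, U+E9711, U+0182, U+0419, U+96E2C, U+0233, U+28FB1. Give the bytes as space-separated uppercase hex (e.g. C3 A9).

U+05D4: 2-byte form → D7 94.
U+056F: 2-byte form → D5 AF.
U+E9711: 4-byte form → F3 A9 9C 91.
U+0182: 2-byte form → C6 82.
U+0419: 2-byte form → D0 99.
U+96E2C: 4-byte form → F2 96 B8 AC.
U+0233: 2-byte form → C8 B3.
U+28FB1: 4-byte form → F0 A8 BE B1.
Concatenated (22 bytes): D7 94 D5 AF F3 A9 9C 91 C6 82 D0 99 F2 96 B8 AC C8 B3 F0 A8 BE B1.

D7 94 D5 AF F3 A9 9C 91 C6 82 D0 99 F2 96 B8 AC C8 B3 F0 A8 BE B1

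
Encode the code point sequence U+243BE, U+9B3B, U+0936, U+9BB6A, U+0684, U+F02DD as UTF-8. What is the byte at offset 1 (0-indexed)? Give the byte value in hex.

0xA4

U+243BE → 4-byte form F0 A4 8E BE at offsets 0–3.
Offset 1 falls in char 1's range; it's byte 2 of F0 A4 8E BE = 0xA4.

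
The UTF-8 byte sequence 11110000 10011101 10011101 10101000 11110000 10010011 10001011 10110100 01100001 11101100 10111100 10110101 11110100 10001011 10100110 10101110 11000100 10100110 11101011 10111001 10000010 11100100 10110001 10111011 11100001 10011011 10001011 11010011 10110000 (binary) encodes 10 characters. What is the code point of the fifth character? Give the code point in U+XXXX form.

Offset 0: leading byte 0xF0 = 11110000 → 4-byte char #1 = F0 9D 9D A8.
Offset 4: leading byte 0xF0 = 11110000 → 4-byte char #2 = F0 93 8B B4.
Offset 8: leading byte 0x61 = 01100001 → 1-byte char #3 = 61.
Offset 9: leading byte 0xEC = 11101100 → 3-byte char #4 = EC BC B5.
Offset 12: leading byte 0xF4 = 11110100 → 4-byte char #5 = F4 8B A6 AE.
Leading byte 0xF4 = 11110100 matches 11110xxx → 4-byte sequence.
Byte 1: 0xF4 = 11110100, payload 100 (3 bits).
Byte 2: 0x8B = 10001011 (10xxxxxx ✓), payload 001011.
Byte 3: 0xA6 = 10100110 (10xxxxxx ✓), payload 100110.
Byte 4: 0xAE = 10101110 (10xxxxxx ✓), payload 101110.
Concatenate: 100001011100110101110 = 0x10B9AE (21 bits → U+10B9AE).

U+10B9AE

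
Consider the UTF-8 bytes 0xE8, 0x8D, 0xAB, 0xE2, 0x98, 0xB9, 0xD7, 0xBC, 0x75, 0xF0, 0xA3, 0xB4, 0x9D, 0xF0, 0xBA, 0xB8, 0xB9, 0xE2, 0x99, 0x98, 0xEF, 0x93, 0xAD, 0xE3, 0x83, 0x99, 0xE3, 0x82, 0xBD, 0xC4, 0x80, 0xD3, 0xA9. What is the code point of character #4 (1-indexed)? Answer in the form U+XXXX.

Offset 0: leading byte 0xE8 = 11101000 → 3-byte char #1 = E8 8D AB.
Offset 3: leading byte 0xE2 = 11100010 → 3-byte char #2 = E2 98 B9.
Offset 6: leading byte 0xD7 = 11010111 → 2-byte char #3 = D7 BC.
Offset 8: leading byte 0x75 = 01110101 → 1-byte char #4 = 75.
Leading byte 0x75 = 01110101 matches 0xxxxxxx → 1-byte sequence.
Byte 1: 0x75 = 01110101, payload 1110101 (7 bits).
Concatenate: 1110101 = 0x75 (7 bits → U+0075).

U+0075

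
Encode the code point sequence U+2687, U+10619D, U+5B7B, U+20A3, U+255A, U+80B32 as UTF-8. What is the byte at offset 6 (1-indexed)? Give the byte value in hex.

1-indexed offset 6 is 0-indexed offset 5.
U+2687 → 3-byte form E2 9A 87 at offsets 0–2.
U+10619D → 4-byte form F4 86 86 9D at offsets 3–6.
Offset 5 falls in char 2's range; it's byte 3 of F4 86 86 9D = 0x86.

0x86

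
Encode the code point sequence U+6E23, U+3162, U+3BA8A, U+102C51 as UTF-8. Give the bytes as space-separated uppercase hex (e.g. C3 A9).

E6 B8 A3 E3 85 A2 F0 BB AA 8A F4 82 B1 91

U+6E23: 3-byte form → E6 B8 A3.
U+3162: 3-byte form → E3 85 A2.
U+3BA8A: 4-byte form → F0 BB AA 8A.
U+102C51: 4-byte form → F4 82 B1 91.
Concatenated (14 bytes): E6 B8 A3 E3 85 A2 F0 BB AA 8A F4 82 B1 91.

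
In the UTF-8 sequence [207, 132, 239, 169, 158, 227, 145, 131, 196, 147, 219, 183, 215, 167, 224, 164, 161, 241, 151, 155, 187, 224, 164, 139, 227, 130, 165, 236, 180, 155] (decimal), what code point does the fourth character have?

Offset 0: leading byte 0xCF = 11001111 → 2-byte char #1 = CF 84.
Offset 2: leading byte 0xEF = 11101111 → 3-byte char #2 = EF A9 9E.
Offset 5: leading byte 0xE3 = 11100011 → 3-byte char #3 = E3 91 83.
Offset 8: leading byte 0xC4 = 11000100 → 2-byte char #4 = C4 93.
Leading byte 0xC4 = 11000100 matches 110xxxxx → 2-byte sequence.
Byte 1: 0xC4 = 11000100, payload 00100 (5 bits).
Byte 2: 0x93 = 10010011 (10xxxxxx ✓), payload 010011.
Concatenate: 00100010011 = 0x113 (11 bits → U+0113).

U+0113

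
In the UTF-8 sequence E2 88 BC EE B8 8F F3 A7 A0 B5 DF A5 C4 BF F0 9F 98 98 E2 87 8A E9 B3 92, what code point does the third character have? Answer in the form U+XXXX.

Offset 0: leading byte 0xE2 = 11100010 → 3-byte char #1 = E2 88 BC.
Offset 3: leading byte 0xEE = 11101110 → 3-byte char #2 = EE B8 8F.
Offset 6: leading byte 0xF3 = 11110011 → 4-byte char #3 = F3 A7 A0 B5.
Leading byte 0xF3 = 11110011 matches 11110xxx → 4-byte sequence.
Byte 1: 0xF3 = 11110011, payload 011 (3 bits).
Byte 2: 0xA7 = 10100111 (10xxxxxx ✓), payload 100111.
Byte 3: 0xA0 = 10100000 (10xxxxxx ✓), payload 100000.
Byte 4: 0xB5 = 10110101 (10xxxxxx ✓), payload 110101.
Concatenate: 011100111100000110101 = 0xE7835 (21 bits → U+E7835).

U+E7835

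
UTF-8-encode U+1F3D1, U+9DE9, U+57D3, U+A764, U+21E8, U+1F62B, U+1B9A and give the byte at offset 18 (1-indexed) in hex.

0x9F

1-indexed offset 18 is 0-indexed offset 17.
U+1F3D1 → 4-byte form F0 9F 8F 91 at offsets 0–3.
U+9DE9 → 3-byte form E9 B7 A9 at offsets 4–6.
U+57D3 → 3-byte form E5 9F 93 at offsets 7–9.
U+A764 → 3-byte form EA 9D A4 at offsets 10–12.
U+21E8 → 3-byte form E2 87 A8 at offsets 13–15.
U+1F62B → 4-byte form F0 9F 98 AB at offsets 16–19.
Offset 17 falls in char 6's range; it's byte 2 of F0 9F 98 AB = 0x9F.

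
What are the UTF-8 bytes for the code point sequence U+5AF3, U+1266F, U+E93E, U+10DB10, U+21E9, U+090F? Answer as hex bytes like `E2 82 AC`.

E5 AB B3 F0 92 99 AF EE A4 BE F4 8D AC 90 E2 87 A9 E0 A4 8F

U+5AF3: 3-byte form → E5 AB B3.
U+1266F: 4-byte form → F0 92 99 AF.
U+E93E: 3-byte form → EE A4 BE.
U+10DB10: 4-byte form → F4 8D AC 90.
U+21E9: 3-byte form → E2 87 A9.
U+090F: 3-byte form → E0 A4 8F.
Concatenated (20 bytes): E5 AB B3 F0 92 99 AF EE A4 BE F4 8D AC 90 E2 87 A9 E0 A4 8F.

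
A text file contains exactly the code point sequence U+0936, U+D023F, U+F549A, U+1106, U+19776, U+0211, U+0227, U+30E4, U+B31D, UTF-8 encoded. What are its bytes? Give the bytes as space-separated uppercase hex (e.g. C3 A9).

U+0936: 3-byte form → E0 A4 B6.
U+D023F: 4-byte form → F3 90 88 BF.
U+F549A: 4-byte form → F3 B5 92 9A.
U+1106: 3-byte form → E1 84 86.
U+19776: 4-byte form → F0 99 9D B6.
U+0211: 2-byte form → C8 91.
U+0227: 2-byte form → C8 A7.
U+30E4: 3-byte form → E3 83 A4.
U+B31D: 3-byte form → EB 8C 9D.
Concatenated (28 bytes): E0 A4 B6 F3 90 88 BF F3 B5 92 9A E1 84 86 F0 99 9D B6 C8 91 C8 A7 E3 83 A4 EB 8C 9D.

E0 A4 B6 F3 90 88 BF F3 B5 92 9A E1 84 86 F0 99 9D B6 C8 91 C8 A7 E3 83 A4 EB 8C 9D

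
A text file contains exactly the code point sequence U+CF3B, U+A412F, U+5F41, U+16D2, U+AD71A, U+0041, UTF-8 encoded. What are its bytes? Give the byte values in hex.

U+CF3B: 3-byte form → EC BC BB.
U+A412F: 4-byte form → F2 A4 84 AF.
U+5F41: 3-byte form → E5 BD 81.
U+16D2: 3-byte form → E1 9B 92.
U+AD71A: 4-byte form → F2 AD 9C 9A.
U+0041: 1-byte form → 41.
Concatenated (18 bytes): EC BC BB F2 A4 84 AF E5 BD 81 E1 9B 92 F2 AD 9C 9A 41.

EC BC BB F2 A4 84 AF E5 BD 81 E1 9B 92 F2 AD 9C 9A 41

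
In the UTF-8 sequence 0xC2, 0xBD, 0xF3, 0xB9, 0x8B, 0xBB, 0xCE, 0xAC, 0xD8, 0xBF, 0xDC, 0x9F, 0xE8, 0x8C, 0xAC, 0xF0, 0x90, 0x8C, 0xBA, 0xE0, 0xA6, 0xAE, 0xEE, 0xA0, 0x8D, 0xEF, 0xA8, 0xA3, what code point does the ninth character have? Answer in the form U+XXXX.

U+E80D

Offset 0: leading byte 0xC2 = 11000010 → 2-byte char #1 = C2 BD.
Offset 2: leading byte 0xF3 = 11110011 → 4-byte char #2 = F3 B9 8B BB.
Offset 6: leading byte 0xCE = 11001110 → 2-byte char #3 = CE AC.
Offset 8: leading byte 0xD8 = 11011000 → 2-byte char #4 = D8 BF.
Offset 10: leading byte 0xDC = 11011100 → 2-byte char #5 = DC 9F.
Offset 12: leading byte 0xE8 = 11101000 → 3-byte char #6 = E8 8C AC.
Offset 15: leading byte 0xF0 = 11110000 → 4-byte char #7 = F0 90 8C BA.
Offset 19: leading byte 0xE0 = 11100000 → 3-byte char #8 = E0 A6 AE.
Offset 22: leading byte 0xEE = 11101110 → 3-byte char #9 = EE A0 8D.
Leading byte 0xEE = 11101110 matches 1110xxxx → 3-byte sequence.
Byte 1: 0xEE = 11101110, payload 1110 (4 bits).
Byte 2: 0xA0 = 10100000 (10xxxxxx ✓), payload 100000.
Byte 3: 0x8D = 10001101 (10xxxxxx ✓), payload 001101.
Concatenate: 1110100000001101 = 0xE80D (16 bits → U+E80D).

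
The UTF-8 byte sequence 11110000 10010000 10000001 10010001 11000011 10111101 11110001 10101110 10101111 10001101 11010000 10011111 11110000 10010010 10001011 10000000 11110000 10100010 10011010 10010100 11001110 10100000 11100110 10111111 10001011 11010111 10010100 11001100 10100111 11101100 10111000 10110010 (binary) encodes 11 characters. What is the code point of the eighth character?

Offset 0: leading byte 0xF0 = 11110000 → 4-byte char #1 = F0 90 81 91.
Offset 4: leading byte 0xC3 = 11000011 → 2-byte char #2 = C3 BD.
Offset 6: leading byte 0xF1 = 11110001 → 4-byte char #3 = F1 AE AF 8D.
Offset 10: leading byte 0xD0 = 11010000 → 2-byte char #4 = D0 9F.
Offset 12: leading byte 0xF0 = 11110000 → 4-byte char #5 = F0 92 8B 80.
Offset 16: leading byte 0xF0 = 11110000 → 4-byte char #6 = F0 A2 9A 94.
Offset 20: leading byte 0xCE = 11001110 → 2-byte char #7 = CE A0.
Offset 22: leading byte 0xE6 = 11100110 → 3-byte char #8 = E6 BF 8B.
Leading byte 0xE6 = 11100110 matches 1110xxxx → 3-byte sequence.
Byte 1: 0xE6 = 11100110, payload 0110 (4 bits).
Byte 2: 0xBF = 10111111 (10xxxxxx ✓), payload 111111.
Byte 3: 0x8B = 10001011 (10xxxxxx ✓), payload 001011.
Concatenate: 0110111111001011 = 0x6FCB (16 bits → U+6FCB).

U+6FCB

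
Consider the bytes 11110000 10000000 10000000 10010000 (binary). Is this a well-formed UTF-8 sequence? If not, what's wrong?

Leading byte 0xF0 = 11110000 → 4-byte form.
Continuation bytes all match 10xxxxxx. Payload decodes to 0x10.
But 0x10 < 0x10000, the minimum for a 4-byte sequence — this is an overlong encoding.

invalid (overlong encoding)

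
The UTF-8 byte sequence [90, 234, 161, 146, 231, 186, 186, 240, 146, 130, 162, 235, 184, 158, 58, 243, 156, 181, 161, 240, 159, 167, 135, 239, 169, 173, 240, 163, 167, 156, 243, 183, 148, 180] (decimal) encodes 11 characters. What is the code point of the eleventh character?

U+F7534

Offset 0: leading byte 0x5A = 01011010 → 1-byte char #1 = 5A.
Offset 1: leading byte 0xEA = 11101010 → 3-byte char #2 = EA A1 92.
Offset 4: leading byte 0xE7 = 11100111 → 3-byte char #3 = E7 BA BA.
Offset 7: leading byte 0xF0 = 11110000 → 4-byte char #4 = F0 92 82 A2.
Offset 11: leading byte 0xEB = 11101011 → 3-byte char #5 = EB B8 9E.
Offset 14: leading byte 0x3A = 00111010 → 1-byte char #6 = 3A.
Offset 15: leading byte 0xF3 = 11110011 → 4-byte char #7 = F3 9C B5 A1.
Offset 19: leading byte 0xF0 = 11110000 → 4-byte char #8 = F0 9F A7 87.
Offset 23: leading byte 0xEF = 11101111 → 3-byte char #9 = EF A9 AD.
Offset 26: leading byte 0xF0 = 11110000 → 4-byte char #10 = F0 A3 A7 9C.
Offset 30: leading byte 0xF3 = 11110011 → 4-byte char #11 = F3 B7 94 B4.
Leading byte 0xF3 = 11110011 matches 11110xxx → 4-byte sequence.
Byte 1: 0xF3 = 11110011, payload 011 (3 bits).
Byte 2: 0xB7 = 10110111 (10xxxxxx ✓), payload 110111.
Byte 3: 0x94 = 10010100 (10xxxxxx ✓), payload 010100.
Byte 4: 0xB4 = 10110100 (10xxxxxx ✓), payload 110100.
Concatenate: 011110111010100110100 = 0xF7534 (21 bits → U+F7534).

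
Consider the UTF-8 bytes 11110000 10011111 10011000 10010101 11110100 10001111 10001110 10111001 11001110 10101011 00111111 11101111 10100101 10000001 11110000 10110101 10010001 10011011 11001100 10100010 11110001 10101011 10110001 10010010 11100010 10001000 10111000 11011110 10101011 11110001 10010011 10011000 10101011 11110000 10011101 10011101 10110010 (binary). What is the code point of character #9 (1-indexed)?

Offset 0: leading byte 0xF0 = 11110000 → 4-byte char #1 = F0 9F 98 95.
Offset 4: leading byte 0xF4 = 11110100 → 4-byte char #2 = F4 8F 8E B9.
Offset 8: leading byte 0xCE = 11001110 → 2-byte char #3 = CE AB.
Offset 10: leading byte 0x3F = 00111111 → 1-byte char #4 = 3F.
Offset 11: leading byte 0xEF = 11101111 → 3-byte char #5 = EF A5 81.
Offset 14: leading byte 0xF0 = 11110000 → 4-byte char #6 = F0 B5 91 9B.
Offset 18: leading byte 0xCC = 11001100 → 2-byte char #7 = CC A2.
Offset 20: leading byte 0xF1 = 11110001 → 4-byte char #8 = F1 AB B1 92.
Offset 24: leading byte 0xE2 = 11100010 → 3-byte char #9 = E2 88 B8.
Leading byte 0xE2 = 11100010 matches 1110xxxx → 3-byte sequence.
Byte 1: 0xE2 = 11100010, payload 0010 (4 bits).
Byte 2: 0x88 = 10001000 (10xxxxxx ✓), payload 001000.
Byte 3: 0xB8 = 10111000 (10xxxxxx ✓), payload 111000.
Concatenate: 0010001000111000 = 0x2238 (16 bits → U+2238).

U+2238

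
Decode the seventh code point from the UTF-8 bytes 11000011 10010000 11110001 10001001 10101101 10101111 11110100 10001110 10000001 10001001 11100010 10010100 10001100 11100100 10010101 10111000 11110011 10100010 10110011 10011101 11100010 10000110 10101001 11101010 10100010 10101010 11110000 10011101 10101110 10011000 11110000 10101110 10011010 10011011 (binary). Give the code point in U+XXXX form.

Offset 0: leading byte 0xC3 = 11000011 → 2-byte char #1 = C3 90.
Offset 2: leading byte 0xF1 = 11110001 → 4-byte char #2 = F1 89 AD AF.
Offset 6: leading byte 0xF4 = 11110100 → 4-byte char #3 = F4 8E 81 89.
Offset 10: leading byte 0xE2 = 11100010 → 3-byte char #4 = E2 94 8C.
Offset 13: leading byte 0xE4 = 11100100 → 3-byte char #5 = E4 95 B8.
Offset 16: leading byte 0xF3 = 11110011 → 4-byte char #6 = F3 A2 B3 9D.
Offset 20: leading byte 0xE2 = 11100010 → 3-byte char #7 = E2 86 A9.
Leading byte 0xE2 = 11100010 matches 1110xxxx → 3-byte sequence.
Byte 1: 0xE2 = 11100010, payload 0010 (4 bits).
Byte 2: 0x86 = 10000110 (10xxxxxx ✓), payload 000110.
Byte 3: 0xA9 = 10101001 (10xxxxxx ✓), payload 101001.
Concatenate: 0010000110101001 = 0x21A9 (16 bits → U+21A9).

U+21A9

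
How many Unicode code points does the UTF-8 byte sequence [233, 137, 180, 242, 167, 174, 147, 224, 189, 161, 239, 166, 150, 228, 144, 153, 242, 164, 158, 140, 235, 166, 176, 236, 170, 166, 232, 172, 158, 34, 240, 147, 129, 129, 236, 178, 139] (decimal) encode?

12

Byte at offset 0: 0xE9 = 11101001 → 3-byte char (#1). Advance 3.
Byte at offset 3: 0xF2 = 11110010 → 4-byte char (#2). Advance 4.
Byte at offset 7: 0xE0 = 11100000 → 3-byte char (#3). Advance 3.
Byte at offset 10: 0xEF = 11101111 → 3-byte char (#4). Advance 3.
Byte at offset 13: 0xE4 = 11100100 → 3-byte char (#5). Advance 3.
Byte at offset 16: 0xF2 = 11110010 → 4-byte char (#6). Advance 4.
Byte at offset 20: 0xEB = 11101011 → 3-byte char (#7). Advance 3.
Byte at offset 23: 0xEC = 11101100 → 3-byte char (#8). Advance 3.
Byte at offset 26: 0xE8 = 11101000 → 3-byte char (#9). Advance 3.
Byte at offset 29: 0x22 = 00100010 → 1-byte char (#10). Advance 1.
Byte at offset 30: 0xF0 = 11110000 → 4-byte char (#11). Advance 4.
Byte at offset 34: 0xEC = 11101100 → 3-byte char (#12). Advance 3.
Reached end at offset 37 after 12 code points.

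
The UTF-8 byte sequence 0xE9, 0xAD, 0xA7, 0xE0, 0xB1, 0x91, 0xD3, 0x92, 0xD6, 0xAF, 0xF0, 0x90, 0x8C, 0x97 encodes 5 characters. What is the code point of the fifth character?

U+10317

Offset 0: leading byte 0xE9 = 11101001 → 3-byte char #1 = E9 AD A7.
Offset 3: leading byte 0xE0 = 11100000 → 3-byte char #2 = E0 B1 91.
Offset 6: leading byte 0xD3 = 11010011 → 2-byte char #3 = D3 92.
Offset 8: leading byte 0xD6 = 11010110 → 2-byte char #4 = D6 AF.
Offset 10: leading byte 0xF0 = 11110000 → 4-byte char #5 = F0 90 8C 97.
Leading byte 0xF0 = 11110000 matches 11110xxx → 4-byte sequence.
Byte 1: 0xF0 = 11110000, payload 000 (3 bits).
Byte 2: 0x90 = 10010000 (10xxxxxx ✓), payload 010000.
Byte 3: 0x8C = 10001100 (10xxxxxx ✓), payload 001100.
Byte 4: 0x97 = 10010111 (10xxxxxx ✓), payload 010111.
Concatenate: 000010000001100010111 = 0x10317 (21 bits → U+10317).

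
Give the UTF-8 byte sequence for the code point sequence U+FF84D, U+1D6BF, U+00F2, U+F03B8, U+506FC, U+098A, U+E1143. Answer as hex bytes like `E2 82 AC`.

U+FF84D: 4-byte form → F3 BF A1 8D.
U+1D6BF: 4-byte form → F0 9D 9A BF.
U+00F2: 2-byte form → C3 B2.
U+F03B8: 4-byte form → F3 B0 8E B8.
U+506FC: 4-byte form → F1 90 9B BC.
U+098A: 3-byte form → E0 A6 8A.
U+E1143: 4-byte form → F3 A1 85 83.
Concatenated (25 bytes): F3 BF A1 8D F0 9D 9A BF C3 B2 F3 B0 8E B8 F1 90 9B BC E0 A6 8A F3 A1 85 83.

F3 BF A1 8D F0 9D 9A BF C3 B2 F3 B0 8E B8 F1 90 9B BC E0 A6 8A F3 A1 85 83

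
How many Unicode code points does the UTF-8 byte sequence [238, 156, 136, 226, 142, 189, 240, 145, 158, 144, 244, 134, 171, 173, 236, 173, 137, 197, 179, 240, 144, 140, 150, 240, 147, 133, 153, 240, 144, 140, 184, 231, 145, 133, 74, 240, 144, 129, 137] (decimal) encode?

12

Byte at offset 0: 0xEE = 11101110 → 3-byte char (#1). Advance 3.
Byte at offset 3: 0xE2 = 11100010 → 3-byte char (#2). Advance 3.
Byte at offset 6: 0xF0 = 11110000 → 4-byte char (#3). Advance 4.
Byte at offset 10: 0xF4 = 11110100 → 4-byte char (#4). Advance 4.
Byte at offset 14: 0xEC = 11101100 → 3-byte char (#5). Advance 3.
Byte at offset 17: 0xC5 = 11000101 → 2-byte char (#6). Advance 2.
Byte at offset 19: 0xF0 = 11110000 → 4-byte char (#7). Advance 4.
Byte at offset 23: 0xF0 = 11110000 → 4-byte char (#8). Advance 4.
Byte at offset 27: 0xF0 = 11110000 → 4-byte char (#9). Advance 4.
Byte at offset 31: 0xE7 = 11100111 → 3-byte char (#10). Advance 3.
Byte at offset 34: 0x4A = 01001010 → 1-byte char (#11). Advance 1.
Byte at offset 35: 0xF0 = 11110000 → 4-byte char (#12). Advance 4.
Reached end at offset 39 after 12 code points.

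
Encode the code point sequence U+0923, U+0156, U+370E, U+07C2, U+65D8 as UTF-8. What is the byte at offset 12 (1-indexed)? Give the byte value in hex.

1-indexed offset 12 is 0-indexed offset 11.
U+0923 → 3-byte form E0 A4 A3 at offsets 0–2.
U+0156 → 2-byte form C5 96 at offsets 3–4.
U+370E → 3-byte form E3 9C 8E at offsets 5–7.
U+07C2 → 2-byte form DF 82 at offsets 8–9.
U+65D8 → 3-byte form E6 97 98 at offsets 10–12.
Offset 11 falls in char 5's range; it's byte 2 of E6 97 98 = 0x97.

0x97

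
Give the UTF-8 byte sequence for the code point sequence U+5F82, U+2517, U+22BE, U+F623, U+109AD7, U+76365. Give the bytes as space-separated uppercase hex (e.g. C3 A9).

E5 BE 82 E2 94 97 E2 8A BE EF 98 A3 F4 89 AB 97 F1 B6 8D A5

U+5F82: 3-byte form → E5 BE 82.
U+2517: 3-byte form → E2 94 97.
U+22BE: 3-byte form → E2 8A BE.
U+F623: 3-byte form → EF 98 A3.
U+109AD7: 4-byte form → F4 89 AB 97.
U+76365: 4-byte form → F1 B6 8D A5.
Concatenated (20 bytes): E5 BE 82 E2 94 97 E2 8A BE EF 98 A3 F4 89 AB 97 F1 B6 8D A5.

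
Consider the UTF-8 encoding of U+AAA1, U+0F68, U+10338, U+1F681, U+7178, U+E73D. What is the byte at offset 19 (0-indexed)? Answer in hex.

0xBD

U+AAA1 → 3-byte form EA AA A1 at offsets 0–2.
U+0F68 → 3-byte form E0 BD A8 at offsets 3–5.
U+10338 → 4-byte form F0 90 8C B8 at offsets 6–9.
U+1F681 → 4-byte form F0 9F 9A 81 at offsets 10–13.
U+7178 → 3-byte form E7 85 B8 at offsets 14–16.
U+E73D → 3-byte form EE 9C BD at offsets 17–19.
Offset 19 falls in char 6's range; it's byte 3 of EE 9C BD = 0xBD.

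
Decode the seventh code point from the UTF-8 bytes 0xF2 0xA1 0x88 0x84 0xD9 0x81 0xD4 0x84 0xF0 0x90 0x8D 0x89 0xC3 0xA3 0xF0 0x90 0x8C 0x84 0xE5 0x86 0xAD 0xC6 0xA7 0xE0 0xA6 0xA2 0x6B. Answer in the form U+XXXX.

Offset 0: leading byte 0xF2 = 11110010 → 4-byte char #1 = F2 A1 88 84.
Offset 4: leading byte 0xD9 = 11011001 → 2-byte char #2 = D9 81.
Offset 6: leading byte 0xD4 = 11010100 → 2-byte char #3 = D4 84.
Offset 8: leading byte 0xF0 = 11110000 → 4-byte char #4 = F0 90 8D 89.
Offset 12: leading byte 0xC3 = 11000011 → 2-byte char #5 = C3 A3.
Offset 14: leading byte 0xF0 = 11110000 → 4-byte char #6 = F0 90 8C 84.
Offset 18: leading byte 0xE5 = 11100101 → 3-byte char #7 = E5 86 AD.
Leading byte 0xE5 = 11100101 matches 1110xxxx → 3-byte sequence.
Byte 1: 0xE5 = 11100101, payload 0101 (4 bits).
Byte 2: 0x86 = 10000110 (10xxxxxx ✓), payload 000110.
Byte 3: 0xAD = 10101101 (10xxxxxx ✓), payload 101101.
Concatenate: 0101000110101101 = 0x51AD (16 bits → U+51AD).

U+51AD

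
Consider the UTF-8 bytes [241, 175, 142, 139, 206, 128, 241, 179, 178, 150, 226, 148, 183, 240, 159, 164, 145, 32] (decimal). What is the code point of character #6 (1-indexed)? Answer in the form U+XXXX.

Offset 0: leading byte 0xF1 = 11110001 → 4-byte char #1 = F1 AF 8E 8B.
Offset 4: leading byte 0xCE = 11001110 → 2-byte char #2 = CE 80.
Offset 6: leading byte 0xF1 = 11110001 → 4-byte char #3 = F1 B3 B2 96.
Offset 10: leading byte 0xE2 = 11100010 → 3-byte char #4 = E2 94 B7.
Offset 13: leading byte 0xF0 = 11110000 → 4-byte char #5 = F0 9F A4 91.
Offset 17: leading byte 0x20 = 00100000 → 1-byte char #6 = 20.
Leading byte 0x20 = 00100000 matches 0xxxxxxx → 1-byte sequence.
Byte 1: 0x20 = 00100000, payload 0100000 (7 bits).
Concatenate: 0100000 = 0x20 (7 bits → U+0020).

U+0020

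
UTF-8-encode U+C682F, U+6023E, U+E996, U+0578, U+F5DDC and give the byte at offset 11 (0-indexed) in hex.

0xD5

U+C682F → 4-byte form F3 86 A0 AF at offsets 0–3.
U+6023E → 4-byte form F1 A0 88 BE at offsets 4–7.
U+E996 → 3-byte form EE A6 96 at offsets 8–10.
U+0578 → 2-byte form D5 B8 at offsets 11–12.
Offset 11 falls in char 4's range; it's byte 1 of D5 B8 = 0xD5.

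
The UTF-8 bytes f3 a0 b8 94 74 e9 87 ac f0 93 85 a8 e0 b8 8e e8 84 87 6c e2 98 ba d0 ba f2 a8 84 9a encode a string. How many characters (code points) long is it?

10

Byte at offset 0: 0xF3 = 11110011 → 4-byte char (#1). Advance 4.
Byte at offset 4: 0x74 = 01110100 → 1-byte char (#2). Advance 1.
Byte at offset 5: 0xE9 = 11101001 → 3-byte char (#3). Advance 3.
Byte at offset 8: 0xF0 = 11110000 → 4-byte char (#4). Advance 4.
Byte at offset 12: 0xE0 = 11100000 → 3-byte char (#5). Advance 3.
Byte at offset 15: 0xE8 = 11101000 → 3-byte char (#6). Advance 3.
Byte at offset 18: 0x6C = 01101100 → 1-byte char (#7). Advance 1.
Byte at offset 19: 0xE2 = 11100010 → 3-byte char (#8). Advance 3.
Byte at offset 22: 0xD0 = 11010000 → 2-byte char (#9). Advance 2.
Byte at offset 24: 0xF2 = 11110010 → 4-byte char (#10). Advance 4.
Reached end at offset 28 after 10 code points.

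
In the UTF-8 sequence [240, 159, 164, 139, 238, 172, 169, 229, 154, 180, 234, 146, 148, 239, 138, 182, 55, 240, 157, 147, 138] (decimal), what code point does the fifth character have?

U+F2B6

Offset 0: leading byte 0xF0 = 11110000 → 4-byte char #1 = F0 9F A4 8B.
Offset 4: leading byte 0xEE = 11101110 → 3-byte char #2 = EE AC A9.
Offset 7: leading byte 0xE5 = 11100101 → 3-byte char #3 = E5 9A B4.
Offset 10: leading byte 0xEA = 11101010 → 3-byte char #4 = EA 92 94.
Offset 13: leading byte 0xEF = 11101111 → 3-byte char #5 = EF 8A B6.
Leading byte 0xEF = 11101111 matches 1110xxxx → 3-byte sequence.
Byte 1: 0xEF = 11101111, payload 1111 (4 bits).
Byte 2: 0x8A = 10001010 (10xxxxxx ✓), payload 001010.
Byte 3: 0xB6 = 10110110 (10xxxxxx ✓), payload 110110.
Concatenate: 1111001010110110 = 0xF2B6 (16 bits → U+F2B6).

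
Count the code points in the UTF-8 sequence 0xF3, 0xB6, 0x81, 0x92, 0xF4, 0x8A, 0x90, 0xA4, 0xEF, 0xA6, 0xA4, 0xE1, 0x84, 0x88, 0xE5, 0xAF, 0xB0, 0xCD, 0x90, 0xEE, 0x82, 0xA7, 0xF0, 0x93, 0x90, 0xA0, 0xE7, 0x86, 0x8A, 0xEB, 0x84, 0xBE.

10

Byte at offset 0: 0xF3 = 11110011 → 4-byte char (#1). Advance 4.
Byte at offset 4: 0xF4 = 11110100 → 4-byte char (#2). Advance 4.
Byte at offset 8: 0xEF = 11101111 → 3-byte char (#3). Advance 3.
Byte at offset 11: 0xE1 = 11100001 → 3-byte char (#4). Advance 3.
Byte at offset 14: 0xE5 = 11100101 → 3-byte char (#5). Advance 3.
Byte at offset 17: 0xCD = 11001101 → 2-byte char (#6). Advance 2.
Byte at offset 19: 0xEE = 11101110 → 3-byte char (#7). Advance 3.
Byte at offset 22: 0xF0 = 11110000 → 4-byte char (#8). Advance 4.
Byte at offset 26: 0xE7 = 11100111 → 3-byte char (#9). Advance 3.
Byte at offset 29: 0xEB = 11101011 → 3-byte char (#10). Advance 3.
Reached end at offset 32 after 10 code points.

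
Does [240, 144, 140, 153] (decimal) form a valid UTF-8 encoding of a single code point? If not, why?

Leading byte 0xF0 = 11110000 → 4-byte form.
Continuation bytes 0x90=10010000, 0x8C=10001100, 0x99=10011001 all match 10xxxxxx.
Decoded value 0x10319 is ≥ 0x10000 (shortest form) and not a surrogate.

valid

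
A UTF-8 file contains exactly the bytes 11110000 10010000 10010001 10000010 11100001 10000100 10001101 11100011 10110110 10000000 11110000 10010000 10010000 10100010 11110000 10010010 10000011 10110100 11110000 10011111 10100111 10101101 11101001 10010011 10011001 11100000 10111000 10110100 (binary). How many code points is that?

Byte at offset 0: 0xF0 = 11110000 → 4-byte char (#1). Advance 4.
Byte at offset 4: 0xE1 = 11100001 → 3-byte char (#2). Advance 3.
Byte at offset 7: 0xE3 = 11100011 → 3-byte char (#3). Advance 3.
Byte at offset 10: 0xF0 = 11110000 → 4-byte char (#4). Advance 4.
Byte at offset 14: 0xF0 = 11110000 → 4-byte char (#5). Advance 4.
Byte at offset 18: 0xF0 = 11110000 → 4-byte char (#6). Advance 4.
Byte at offset 22: 0xE9 = 11101001 → 3-byte char (#7). Advance 3.
Byte at offset 25: 0xE0 = 11100000 → 3-byte char (#8). Advance 3.
Reached end at offset 28 after 8 code points.

8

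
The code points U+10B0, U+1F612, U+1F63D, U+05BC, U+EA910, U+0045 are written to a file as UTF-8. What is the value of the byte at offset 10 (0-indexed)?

U+10B0 → 3-byte form E1 82 B0 at offsets 0–2.
U+1F612 → 4-byte form F0 9F 98 92 at offsets 3–6.
U+1F63D → 4-byte form F0 9F 98 BD at offsets 7–10.
Offset 10 falls in char 3's range; it's byte 4 of F0 9F 98 BD = 0xBD.

0xBD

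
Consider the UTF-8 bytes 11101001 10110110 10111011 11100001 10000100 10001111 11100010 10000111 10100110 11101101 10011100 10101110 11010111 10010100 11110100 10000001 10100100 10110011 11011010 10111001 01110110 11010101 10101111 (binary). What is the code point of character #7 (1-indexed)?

U+06B9

Offset 0: leading byte 0xE9 = 11101001 → 3-byte char #1 = E9 B6 BB.
Offset 3: leading byte 0xE1 = 11100001 → 3-byte char #2 = E1 84 8F.
Offset 6: leading byte 0xE2 = 11100010 → 3-byte char #3 = E2 87 A6.
Offset 9: leading byte 0xED = 11101101 → 3-byte char #4 = ED 9C AE.
Offset 12: leading byte 0xD7 = 11010111 → 2-byte char #5 = D7 94.
Offset 14: leading byte 0xF4 = 11110100 → 4-byte char #6 = F4 81 A4 B3.
Offset 18: leading byte 0xDA = 11011010 → 2-byte char #7 = DA B9.
Leading byte 0xDA = 11011010 matches 110xxxxx → 2-byte sequence.
Byte 1: 0xDA = 11011010, payload 11010 (5 bits).
Byte 2: 0xB9 = 10111001 (10xxxxxx ✓), payload 111001.
Concatenate: 11010111001 = 0x6B9 (11 bits → U+06B9).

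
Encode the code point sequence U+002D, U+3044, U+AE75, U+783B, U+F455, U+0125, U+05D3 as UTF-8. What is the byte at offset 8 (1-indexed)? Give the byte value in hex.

1-indexed offset 8 is 0-indexed offset 7.
U+002D → 1-byte form 2D at offsets 0–0.
U+3044 → 3-byte form E3 81 84 at offsets 1–3.
U+AE75 → 3-byte form EA B9 B5 at offsets 4–6.
U+783B → 3-byte form E7 A0 BB at offsets 7–9.
Offset 7 falls in char 4's range; it's byte 1 of E7 A0 BB = 0xE7.

0xE7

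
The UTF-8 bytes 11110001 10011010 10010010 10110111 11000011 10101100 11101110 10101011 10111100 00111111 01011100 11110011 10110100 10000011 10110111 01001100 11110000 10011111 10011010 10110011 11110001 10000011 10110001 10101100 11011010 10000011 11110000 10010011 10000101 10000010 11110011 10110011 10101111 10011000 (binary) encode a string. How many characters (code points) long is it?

Byte at offset 0: 0xF1 = 11110001 → 4-byte char (#1). Advance 4.
Byte at offset 4: 0xC3 = 11000011 → 2-byte char (#2). Advance 2.
Byte at offset 6: 0xEE = 11101110 → 3-byte char (#3). Advance 3.
Byte at offset 9: 0x3F = 00111111 → 1-byte char (#4). Advance 1.
Byte at offset 10: 0x5C = 01011100 → 1-byte char (#5). Advance 1.
Byte at offset 11: 0xF3 = 11110011 → 4-byte char (#6). Advance 4.
Byte at offset 15: 0x4C = 01001100 → 1-byte char (#7). Advance 1.
Byte at offset 16: 0xF0 = 11110000 → 4-byte char (#8). Advance 4.
Byte at offset 20: 0xF1 = 11110001 → 4-byte char (#9). Advance 4.
Byte at offset 24: 0xDA = 11011010 → 2-byte char (#10). Advance 2.
Byte at offset 26: 0xF0 = 11110000 → 4-byte char (#11). Advance 4.
Byte at offset 30: 0xF3 = 11110011 → 4-byte char (#12). Advance 4.
Reached end at offset 34 after 12 code points.

12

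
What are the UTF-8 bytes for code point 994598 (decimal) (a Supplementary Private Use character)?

U+F2D26 = 0xF2D26 = 994598 decimal. In range U+10000–U+10FFFF → 4-byte form: 11110xxx 10xxxxxx 10xxxxxx 10xxxxxx.
Binary (21 bits): 011110010110100100110.
Split 3+6+6+6: 011 | 110010 | 110100 | 100110.
Byte 1: 11110011 = 0xF3.
Byte 2: 10110010 = 0xB2.
Byte 3: 10110100 = 0xB4.
Byte 4: 10100110 = 0xA6.

F3 B2 B4 A6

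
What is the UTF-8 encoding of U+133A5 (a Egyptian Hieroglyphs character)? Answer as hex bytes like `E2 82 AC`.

U+133A5 = 0x133A5 = 78757 decimal. In range U+10000–U+10FFFF → 4-byte form: 11110xxx 10xxxxxx 10xxxxxx 10xxxxxx.
Binary (21 bits): 000010011001110100101.
Split 3+6+6+6: 000 | 010011 | 001110 | 100101.
Byte 1: 11110000 = 0xF0.
Byte 2: 10010011 = 0x93.
Byte 3: 10001110 = 0x8E.
Byte 4: 10100101 = 0xA5.

F0 93 8E A5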